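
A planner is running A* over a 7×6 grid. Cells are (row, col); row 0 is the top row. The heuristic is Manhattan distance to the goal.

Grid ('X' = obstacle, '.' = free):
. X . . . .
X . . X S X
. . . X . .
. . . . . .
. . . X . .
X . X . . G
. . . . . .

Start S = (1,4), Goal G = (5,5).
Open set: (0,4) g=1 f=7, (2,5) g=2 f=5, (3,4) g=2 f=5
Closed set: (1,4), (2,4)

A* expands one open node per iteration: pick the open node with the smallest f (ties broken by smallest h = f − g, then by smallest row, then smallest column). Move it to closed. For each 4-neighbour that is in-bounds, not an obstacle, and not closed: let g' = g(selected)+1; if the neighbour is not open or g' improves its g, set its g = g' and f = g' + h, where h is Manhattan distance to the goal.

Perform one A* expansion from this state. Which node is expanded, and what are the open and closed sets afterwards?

expanded=(2,5); open=[(0,4) g=1 f=7, (3,4) g=2 f=5, (3,5) g=3 f=5]; closed=[(1,4), (2,4), (2,5)]

step 1: expand (2,5) (f=5, h=3) → closed; open now [(0,4) g=1 f=7, (3,4) g=2 f=5, (3,5) g=3 f=5]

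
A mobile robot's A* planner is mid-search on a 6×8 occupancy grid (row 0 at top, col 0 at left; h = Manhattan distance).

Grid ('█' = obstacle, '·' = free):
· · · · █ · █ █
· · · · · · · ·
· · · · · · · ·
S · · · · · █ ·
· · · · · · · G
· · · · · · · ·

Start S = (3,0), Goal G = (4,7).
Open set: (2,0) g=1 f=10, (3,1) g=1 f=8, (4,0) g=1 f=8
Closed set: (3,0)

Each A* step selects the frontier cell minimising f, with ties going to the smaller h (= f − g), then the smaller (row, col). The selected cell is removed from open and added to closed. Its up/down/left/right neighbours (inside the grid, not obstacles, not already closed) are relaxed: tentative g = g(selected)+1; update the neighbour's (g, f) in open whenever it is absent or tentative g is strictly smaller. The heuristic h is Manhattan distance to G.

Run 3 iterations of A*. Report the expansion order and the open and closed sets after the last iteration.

step 1: expand (3,1) (f=8, h=7) → closed; open now [(2,0) g=1 f=10, (2,1) g=2 f=10, (3,2) g=2 f=8, (4,0) g=1 f=8, (4,1) g=2 f=8]
step 2: expand (3,2) (f=8, h=6) → closed; open now [(2,0) g=1 f=10, (2,1) g=2 f=10, (2,2) g=3 f=10, (3,3) g=3 f=8, (4,0) g=1 f=8, (4,1) g=2 f=8, (4,2) g=3 f=8]
step 3: expand (3,3) (f=8, h=5) → closed; open now [(2,0) g=1 f=10, (2,1) g=2 f=10, (2,2) g=3 f=10, (2,3) g=4 f=10, (3,4) g=4 f=8, (4,0) g=1 f=8, (4,1) g=2 f=8, (4,2) g=3 f=8, (4,3) g=4 f=8]

order=[(3,1) → (3,2) → (3,3)]; open=[(2,0) g=1 f=10, (2,1) g=2 f=10, (2,2) g=3 f=10, (2,3) g=4 f=10, (3,4) g=4 f=8, (4,0) g=1 f=8, (4,1) g=2 f=8, (4,2) g=3 f=8, (4,3) g=4 f=8]; closed=[(3,0), (3,1), (3,2), (3,3)]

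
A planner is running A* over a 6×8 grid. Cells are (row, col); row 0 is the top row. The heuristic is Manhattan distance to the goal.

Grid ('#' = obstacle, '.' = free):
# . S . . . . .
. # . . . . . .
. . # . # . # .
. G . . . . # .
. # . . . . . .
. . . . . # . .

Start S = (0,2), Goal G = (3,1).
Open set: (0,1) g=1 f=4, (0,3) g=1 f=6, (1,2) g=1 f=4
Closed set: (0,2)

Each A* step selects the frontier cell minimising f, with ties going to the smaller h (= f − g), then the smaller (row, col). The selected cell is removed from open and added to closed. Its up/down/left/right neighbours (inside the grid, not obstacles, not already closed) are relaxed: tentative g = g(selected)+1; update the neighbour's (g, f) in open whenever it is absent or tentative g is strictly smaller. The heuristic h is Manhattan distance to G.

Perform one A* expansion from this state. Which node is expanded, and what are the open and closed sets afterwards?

expanded=(0,1); open=[(0,3) g=1 f=6, (1,2) g=1 f=4]; closed=[(0,1), (0,2)]

step 1: expand (0,1) (f=4, h=3) → closed; open now [(0,3) g=1 f=6, (1,2) g=1 f=4]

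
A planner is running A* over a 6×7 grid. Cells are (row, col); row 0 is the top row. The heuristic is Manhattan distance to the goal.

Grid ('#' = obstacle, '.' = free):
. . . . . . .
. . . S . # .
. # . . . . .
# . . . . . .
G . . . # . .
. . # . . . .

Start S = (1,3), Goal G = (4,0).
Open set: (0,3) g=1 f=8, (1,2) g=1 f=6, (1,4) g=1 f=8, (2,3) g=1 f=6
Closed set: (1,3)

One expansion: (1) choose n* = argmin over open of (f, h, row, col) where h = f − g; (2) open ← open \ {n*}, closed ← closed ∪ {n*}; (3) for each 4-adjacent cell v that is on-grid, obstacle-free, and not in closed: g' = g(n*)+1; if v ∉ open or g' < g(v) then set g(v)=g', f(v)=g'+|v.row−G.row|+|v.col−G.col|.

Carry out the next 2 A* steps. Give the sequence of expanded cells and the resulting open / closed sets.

step 1: expand (1,2) (f=6, h=5) → closed; open now [(0,2) g=2 f=8, (0,3) g=1 f=8, (1,1) g=2 f=6, (1,4) g=1 f=8, (2,2) g=2 f=6, (2,3) g=1 f=6]
step 2: expand (1,1) (f=6, h=4) → closed; open now [(0,1) g=3 f=8, (0,2) g=2 f=8, (0,3) g=1 f=8, (1,0) g=3 f=6, (1,4) g=1 f=8, (2,2) g=2 f=6, (2,3) g=1 f=6]

order=[(1,2) → (1,1)]; open=[(0,1) g=3 f=8, (0,2) g=2 f=8, (0,3) g=1 f=8, (1,0) g=3 f=6, (1,4) g=1 f=8, (2,2) g=2 f=6, (2,3) g=1 f=6]; closed=[(1,1), (1,2), (1,3)]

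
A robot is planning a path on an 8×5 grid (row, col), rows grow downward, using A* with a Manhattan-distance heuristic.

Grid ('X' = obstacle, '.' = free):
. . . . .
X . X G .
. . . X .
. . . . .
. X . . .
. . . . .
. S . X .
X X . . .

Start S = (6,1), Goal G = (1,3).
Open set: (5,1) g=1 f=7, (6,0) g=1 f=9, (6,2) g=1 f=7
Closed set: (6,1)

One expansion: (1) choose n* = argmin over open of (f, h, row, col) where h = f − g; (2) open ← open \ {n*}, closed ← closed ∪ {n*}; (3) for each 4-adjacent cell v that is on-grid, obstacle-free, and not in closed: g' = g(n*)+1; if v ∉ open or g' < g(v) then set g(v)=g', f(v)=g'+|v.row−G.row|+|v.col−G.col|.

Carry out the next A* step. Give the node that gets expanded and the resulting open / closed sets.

step 1: expand (5,1) (f=7, h=6) → closed; open now [(5,0) g=2 f=9, (5,2) g=2 f=7, (6,0) g=1 f=9, (6,2) g=1 f=7]

expanded=(5,1); open=[(5,0) g=2 f=9, (5,2) g=2 f=7, (6,0) g=1 f=9, (6,2) g=1 f=7]; closed=[(5,1), (6,1)]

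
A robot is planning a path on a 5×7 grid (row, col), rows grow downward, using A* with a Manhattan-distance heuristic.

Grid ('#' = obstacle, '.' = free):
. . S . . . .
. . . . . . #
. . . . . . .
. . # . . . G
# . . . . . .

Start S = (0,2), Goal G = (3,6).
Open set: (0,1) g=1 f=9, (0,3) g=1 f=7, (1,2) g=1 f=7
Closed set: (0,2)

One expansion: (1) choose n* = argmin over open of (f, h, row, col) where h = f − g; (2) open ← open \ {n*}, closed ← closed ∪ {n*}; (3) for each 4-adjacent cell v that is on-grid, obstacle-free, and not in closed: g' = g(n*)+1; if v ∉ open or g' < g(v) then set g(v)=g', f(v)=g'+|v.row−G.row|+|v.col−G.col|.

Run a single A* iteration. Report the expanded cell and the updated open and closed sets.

expanded=(0,3); open=[(0,1) g=1 f=9, (0,4) g=2 f=7, (1,2) g=1 f=7, (1,3) g=2 f=7]; closed=[(0,2), (0,3)]

step 1: expand (0,3) (f=7, h=6) → closed; open now [(0,1) g=1 f=9, (0,4) g=2 f=7, (1,2) g=1 f=7, (1,3) g=2 f=7]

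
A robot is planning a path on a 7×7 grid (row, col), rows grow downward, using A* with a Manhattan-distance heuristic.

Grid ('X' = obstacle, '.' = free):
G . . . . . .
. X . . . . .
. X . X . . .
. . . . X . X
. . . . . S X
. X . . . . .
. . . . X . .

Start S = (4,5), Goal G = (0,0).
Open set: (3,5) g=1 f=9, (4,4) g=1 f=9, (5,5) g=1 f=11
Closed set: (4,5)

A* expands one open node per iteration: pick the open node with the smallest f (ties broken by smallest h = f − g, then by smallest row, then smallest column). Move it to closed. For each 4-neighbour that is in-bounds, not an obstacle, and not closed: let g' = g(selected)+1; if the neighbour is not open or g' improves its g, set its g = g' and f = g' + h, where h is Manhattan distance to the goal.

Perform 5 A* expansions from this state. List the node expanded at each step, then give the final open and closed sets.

order=[(3,5) → (2,5) → (1,5) → (0,5) → (0,4)]; open=[(0,3) g=6 f=9, (0,6) g=5 f=11, (1,4) g=4 f=9, (1,6) g=4 f=11, (2,4) g=3 f=9, (2,6) g=3 f=11, (4,4) g=1 f=9, (5,5) g=1 f=11]; closed=[(0,4), (0,5), (1,5), (2,5), (3,5), (4,5)]

step 1: expand (3,5) (f=9, h=8) → closed; open now [(2,5) g=2 f=9, (4,4) g=1 f=9, (5,5) g=1 f=11]
step 2: expand (2,5) (f=9, h=7) → closed; open now [(1,5) g=3 f=9, (2,4) g=3 f=9, (2,6) g=3 f=11, (4,4) g=1 f=9, (5,5) g=1 f=11]
step 3: expand (1,5) (f=9, h=6) → closed; open now [(0,5) g=4 f=9, (1,4) g=4 f=9, (1,6) g=4 f=11, (2,4) g=3 f=9, (2,6) g=3 f=11, (4,4) g=1 f=9, (5,5) g=1 f=11]
step 4: expand (0,5) (f=9, h=5) → closed; open now [(0,4) g=5 f=9, (0,6) g=5 f=11, (1,4) g=4 f=9, (1,6) g=4 f=11, (2,4) g=3 f=9, (2,6) g=3 f=11, (4,4) g=1 f=9, (5,5) g=1 f=11]
step 5: expand (0,4) (f=9, h=4) → closed; open now [(0,3) g=6 f=9, (0,6) g=5 f=11, (1,4) g=4 f=9, (1,6) g=4 f=11, (2,4) g=3 f=9, (2,6) g=3 f=11, (4,4) g=1 f=9, (5,5) g=1 f=11]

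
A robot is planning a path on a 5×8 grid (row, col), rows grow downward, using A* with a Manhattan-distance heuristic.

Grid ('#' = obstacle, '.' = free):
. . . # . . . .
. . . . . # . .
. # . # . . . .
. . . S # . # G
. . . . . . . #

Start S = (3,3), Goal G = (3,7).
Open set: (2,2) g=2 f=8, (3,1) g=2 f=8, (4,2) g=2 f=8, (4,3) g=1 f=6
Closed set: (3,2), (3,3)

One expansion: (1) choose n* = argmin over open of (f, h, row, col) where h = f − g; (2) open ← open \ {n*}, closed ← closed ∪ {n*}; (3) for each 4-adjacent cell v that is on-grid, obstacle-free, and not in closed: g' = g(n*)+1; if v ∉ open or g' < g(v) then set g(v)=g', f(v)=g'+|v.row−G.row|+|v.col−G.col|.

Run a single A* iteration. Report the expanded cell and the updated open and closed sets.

expanded=(4,3); open=[(2,2) g=2 f=8, (3,1) g=2 f=8, (4,2) g=2 f=8, (4,4) g=2 f=6]; closed=[(3,2), (3,3), (4,3)]

step 1: expand (4,3) (f=6, h=5) → closed; open now [(2,2) g=2 f=8, (3,1) g=2 f=8, (4,2) g=2 f=8, (4,4) g=2 f=6]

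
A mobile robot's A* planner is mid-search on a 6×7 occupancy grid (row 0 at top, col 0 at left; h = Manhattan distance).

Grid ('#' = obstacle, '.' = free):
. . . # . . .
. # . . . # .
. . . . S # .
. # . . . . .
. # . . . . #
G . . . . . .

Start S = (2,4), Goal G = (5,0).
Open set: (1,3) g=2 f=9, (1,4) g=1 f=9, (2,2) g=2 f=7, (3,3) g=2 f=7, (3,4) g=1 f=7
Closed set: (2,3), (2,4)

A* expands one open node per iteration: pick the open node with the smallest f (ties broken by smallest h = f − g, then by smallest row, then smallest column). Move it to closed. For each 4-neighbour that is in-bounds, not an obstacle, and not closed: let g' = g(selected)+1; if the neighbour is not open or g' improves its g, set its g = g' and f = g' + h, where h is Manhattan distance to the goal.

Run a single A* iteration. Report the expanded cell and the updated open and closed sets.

step 1: expand (2,2) (f=7, h=5) → closed; open now [(1,2) g=3 f=9, (1,3) g=2 f=9, (1,4) g=1 f=9, (2,1) g=3 f=7, (3,2) g=3 f=7, (3,3) g=2 f=7, (3,4) g=1 f=7]

expanded=(2,2); open=[(1,2) g=3 f=9, (1,3) g=2 f=9, (1,4) g=1 f=9, (2,1) g=3 f=7, (3,2) g=3 f=7, (3,3) g=2 f=7, (3,4) g=1 f=7]; closed=[(2,2), (2,3), (2,4)]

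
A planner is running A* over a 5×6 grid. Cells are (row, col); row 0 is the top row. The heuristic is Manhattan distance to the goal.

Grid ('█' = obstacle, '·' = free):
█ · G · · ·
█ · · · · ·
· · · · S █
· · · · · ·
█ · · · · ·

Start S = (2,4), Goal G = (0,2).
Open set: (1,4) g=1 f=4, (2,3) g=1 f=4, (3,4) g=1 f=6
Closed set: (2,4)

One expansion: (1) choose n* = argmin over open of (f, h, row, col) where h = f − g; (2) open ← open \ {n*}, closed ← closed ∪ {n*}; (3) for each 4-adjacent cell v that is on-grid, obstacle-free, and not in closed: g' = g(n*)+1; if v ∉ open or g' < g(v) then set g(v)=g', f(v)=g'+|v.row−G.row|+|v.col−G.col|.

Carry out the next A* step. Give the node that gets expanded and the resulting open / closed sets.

expanded=(1,4); open=[(0,4) g=2 f=4, (1,3) g=2 f=4, (1,5) g=2 f=6, (2,3) g=1 f=4, (3,4) g=1 f=6]; closed=[(1,4), (2,4)]

step 1: expand (1,4) (f=4, h=3) → closed; open now [(0,4) g=2 f=4, (1,3) g=2 f=4, (1,5) g=2 f=6, (2,3) g=1 f=4, (3,4) g=1 f=6]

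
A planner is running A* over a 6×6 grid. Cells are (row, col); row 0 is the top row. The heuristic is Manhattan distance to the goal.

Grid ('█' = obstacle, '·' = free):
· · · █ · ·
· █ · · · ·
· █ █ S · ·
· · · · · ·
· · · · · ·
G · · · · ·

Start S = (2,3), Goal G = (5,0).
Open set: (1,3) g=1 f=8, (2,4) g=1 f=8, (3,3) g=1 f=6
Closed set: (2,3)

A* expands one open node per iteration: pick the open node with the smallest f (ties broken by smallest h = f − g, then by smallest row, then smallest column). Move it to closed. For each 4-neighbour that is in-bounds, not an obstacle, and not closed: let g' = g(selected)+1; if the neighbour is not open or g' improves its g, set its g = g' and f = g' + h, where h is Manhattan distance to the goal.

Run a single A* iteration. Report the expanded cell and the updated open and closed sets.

expanded=(3,3); open=[(1,3) g=1 f=8, (2,4) g=1 f=8, (3,2) g=2 f=6, (3,4) g=2 f=8, (4,3) g=2 f=6]; closed=[(2,3), (3,3)]

step 1: expand (3,3) (f=6, h=5) → closed; open now [(1,3) g=1 f=8, (2,4) g=1 f=8, (3,2) g=2 f=6, (3,4) g=2 f=8, (4,3) g=2 f=6]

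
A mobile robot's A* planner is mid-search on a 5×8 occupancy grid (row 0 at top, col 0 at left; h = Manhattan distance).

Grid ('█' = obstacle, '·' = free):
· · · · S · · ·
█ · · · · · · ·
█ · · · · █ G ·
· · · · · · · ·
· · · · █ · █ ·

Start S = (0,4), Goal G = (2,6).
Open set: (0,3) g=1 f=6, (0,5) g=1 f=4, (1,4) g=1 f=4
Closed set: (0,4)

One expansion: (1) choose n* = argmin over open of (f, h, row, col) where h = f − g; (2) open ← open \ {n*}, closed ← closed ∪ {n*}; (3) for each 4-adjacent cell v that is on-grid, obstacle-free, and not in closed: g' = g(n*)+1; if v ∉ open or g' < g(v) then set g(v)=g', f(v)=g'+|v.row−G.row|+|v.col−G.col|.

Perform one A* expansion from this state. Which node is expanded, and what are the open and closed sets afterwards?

expanded=(0,5); open=[(0,3) g=1 f=6, (0,6) g=2 f=4, (1,4) g=1 f=4, (1,5) g=2 f=4]; closed=[(0,4), (0,5)]

step 1: expand (0,5) (f=4, h=3) → closed; open now [(0,3) g=1 f=6, (0,6) g=2 f=4, (1,4) g=1 f=4, (1,5) g=2 f=4]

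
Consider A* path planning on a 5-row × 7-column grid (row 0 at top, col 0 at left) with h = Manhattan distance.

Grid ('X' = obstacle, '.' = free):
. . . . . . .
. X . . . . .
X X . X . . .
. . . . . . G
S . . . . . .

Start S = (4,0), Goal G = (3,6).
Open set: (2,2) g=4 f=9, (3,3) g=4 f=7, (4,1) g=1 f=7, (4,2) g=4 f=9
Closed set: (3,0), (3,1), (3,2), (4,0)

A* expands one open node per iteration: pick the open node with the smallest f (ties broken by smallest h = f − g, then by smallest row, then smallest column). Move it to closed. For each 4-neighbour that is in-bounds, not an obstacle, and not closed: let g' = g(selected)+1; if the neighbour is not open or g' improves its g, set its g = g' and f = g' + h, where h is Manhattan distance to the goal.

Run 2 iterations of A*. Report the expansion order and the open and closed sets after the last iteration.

order=[(3,3) → (3,4)]; open=[(2,2) g=4 f=9, (2,4) g=6 f=9, (3,5) g=6 f=7, (4,1) g=1 f=7, (4,2) g=4 f=9, (4,3) g=5 f=9, (4,4) g=6 f=9]; closed=[(3,0), (3,1), (3,2), (3,3), (3,4), (4,0)]

step 1: expand (3,3) (f=7, h=3) → closed; open now [(2,2) g=4 f=9, (3,4) g=5 f=7, (4,1) g=1 f=7, (4,2) g=4 f=9, (4,3) g=5 f=9]
step 2: expand (3,4) (f=7, h=2) → closed; open now [(2,2) g=4 f=9, (2,4) g=6 f=9, (3,5) g=6 f=7, (4,1) g=1 f=7, (4,2) g=4 f=9, (4,3) g=5 f=9, (4,4) g=6 f=9]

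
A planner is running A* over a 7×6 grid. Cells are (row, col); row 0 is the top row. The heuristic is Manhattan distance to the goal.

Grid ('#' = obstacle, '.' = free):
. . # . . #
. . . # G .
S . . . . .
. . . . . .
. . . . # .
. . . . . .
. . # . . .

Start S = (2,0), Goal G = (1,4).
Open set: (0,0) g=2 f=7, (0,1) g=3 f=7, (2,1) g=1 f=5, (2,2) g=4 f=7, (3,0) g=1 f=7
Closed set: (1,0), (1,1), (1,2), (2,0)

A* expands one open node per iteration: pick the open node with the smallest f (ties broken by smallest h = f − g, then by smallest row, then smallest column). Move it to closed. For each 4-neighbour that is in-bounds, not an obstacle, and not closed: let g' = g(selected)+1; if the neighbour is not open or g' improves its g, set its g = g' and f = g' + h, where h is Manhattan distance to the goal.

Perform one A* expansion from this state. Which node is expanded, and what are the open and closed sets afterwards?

step 1: expand (2,1) (f=5, h=4) → closed; open now [(0,0) g=2 f=7, (0,1) g=3 f=7, (2,2) g=2 f=5, (3,0) g=1 f=7, (3,1) g=2 f=7]

expanded=(2,1); open=[(0,0) g=2 f=7, (0,1) g=3 f=7, (2,2) g=2 f=5, (3,0) g=1 f=7, (3,1) g=2 f=7]; closed=[(1,0), (1,1), (1,2), (2,0), (2,1)]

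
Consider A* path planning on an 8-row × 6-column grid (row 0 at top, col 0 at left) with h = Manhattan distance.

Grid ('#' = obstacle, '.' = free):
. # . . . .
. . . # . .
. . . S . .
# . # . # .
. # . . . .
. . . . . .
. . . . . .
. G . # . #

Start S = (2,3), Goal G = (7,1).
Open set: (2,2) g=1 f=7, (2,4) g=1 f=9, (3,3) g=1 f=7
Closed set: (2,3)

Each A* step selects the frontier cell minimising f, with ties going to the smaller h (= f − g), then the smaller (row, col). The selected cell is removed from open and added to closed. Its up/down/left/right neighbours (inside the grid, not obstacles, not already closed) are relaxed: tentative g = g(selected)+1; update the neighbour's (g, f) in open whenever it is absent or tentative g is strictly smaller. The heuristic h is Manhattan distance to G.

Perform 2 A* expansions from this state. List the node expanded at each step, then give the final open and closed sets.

order=[(2,2) → (2,1)]; open=[(1,1) g=3 f=9, (1,2) g=2 f=9, (2,0) g=3 f=9, (2,4) g=1 f=9, (3,1) g=3 f=7, (3,3) g=1 f=7]; closed=[(2,1), (2,2), (2,3)]

step 1: expand (2,2) (f=7, h=6) → closed; open now [(1,2) g=2 f=9, (2,1) g=2 f=7, (2,4) g=1 f=9, (3,3) g=1 f=7]
step 2: expand (2,1) (f=7, h=5) → closed; open now [(1,1) g=3 f=9, (1,2) g=2 f=9, (2,0) g=3 f=9, (2,4) g=1 f=9, (3,1) g=3 f=7, (3,3) g=1 f=7]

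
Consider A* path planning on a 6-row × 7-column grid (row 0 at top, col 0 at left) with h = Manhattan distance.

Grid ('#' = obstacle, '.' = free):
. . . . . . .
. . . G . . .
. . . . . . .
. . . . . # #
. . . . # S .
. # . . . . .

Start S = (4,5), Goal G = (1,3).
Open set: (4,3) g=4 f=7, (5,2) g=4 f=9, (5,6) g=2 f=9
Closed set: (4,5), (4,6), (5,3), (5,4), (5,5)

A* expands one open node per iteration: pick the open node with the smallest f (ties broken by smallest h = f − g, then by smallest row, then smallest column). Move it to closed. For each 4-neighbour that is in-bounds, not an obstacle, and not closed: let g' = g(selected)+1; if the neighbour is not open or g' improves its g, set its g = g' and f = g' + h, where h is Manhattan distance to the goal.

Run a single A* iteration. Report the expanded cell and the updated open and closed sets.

step 1: expand (4,3) (f=7, h=3) → closed; open now [(3,3) g=5 f=7, (4,2) g=5 f=9, (5,2) g=4 f=9, (5,6) g=2 f=9]

expanded=(4,3); open=[(3,3) g=5 f=7, (4,2) g=5 f=9, (5,2) g=4 f=9, (5,6) g=2 f=9]; closed=[(4,3), (4,5), (4,6), (5,3), (5,4), (5,5)]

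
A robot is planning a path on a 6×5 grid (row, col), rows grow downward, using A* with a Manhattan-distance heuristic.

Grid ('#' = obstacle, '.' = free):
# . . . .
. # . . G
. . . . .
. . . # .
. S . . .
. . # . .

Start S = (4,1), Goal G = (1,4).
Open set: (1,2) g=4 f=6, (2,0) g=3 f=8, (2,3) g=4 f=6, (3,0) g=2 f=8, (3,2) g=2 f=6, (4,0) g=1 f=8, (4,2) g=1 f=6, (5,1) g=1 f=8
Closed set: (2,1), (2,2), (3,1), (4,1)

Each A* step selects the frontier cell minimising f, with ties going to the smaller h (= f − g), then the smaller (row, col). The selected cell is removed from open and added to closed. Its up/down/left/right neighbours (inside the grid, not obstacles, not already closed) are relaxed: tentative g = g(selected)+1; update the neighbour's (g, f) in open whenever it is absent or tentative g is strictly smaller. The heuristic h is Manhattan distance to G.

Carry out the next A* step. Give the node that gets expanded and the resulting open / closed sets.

expanded=(1,2); open=[(0,2) g=5 f=8, (1,3) g=5 f=6, (2,0) g=3 f=8, (2,3) g=4 f=6, (3,0) g=2 f=8, (3,2) g=2 f=6, (4,0) g=1 f=8, (4,2) g=1 f=6, (5,1) g=1 f=8]; closed=[(1,2), (2,1), (2,2), (3,1), (4,1)]

step 1: expand (1,2) (f=6, h=2) → closed; open now [(0,2) g=5 f=8, (1,3) g=5 f=6, (2,0) g=3 f=8, (2,3) g=4 f=6, (3,0) g=2 f=8, (3,2) g=2 f=6, (4,0) g=1 f=8, (4,2) g=1 f=6, (5,1) g=1 f=8]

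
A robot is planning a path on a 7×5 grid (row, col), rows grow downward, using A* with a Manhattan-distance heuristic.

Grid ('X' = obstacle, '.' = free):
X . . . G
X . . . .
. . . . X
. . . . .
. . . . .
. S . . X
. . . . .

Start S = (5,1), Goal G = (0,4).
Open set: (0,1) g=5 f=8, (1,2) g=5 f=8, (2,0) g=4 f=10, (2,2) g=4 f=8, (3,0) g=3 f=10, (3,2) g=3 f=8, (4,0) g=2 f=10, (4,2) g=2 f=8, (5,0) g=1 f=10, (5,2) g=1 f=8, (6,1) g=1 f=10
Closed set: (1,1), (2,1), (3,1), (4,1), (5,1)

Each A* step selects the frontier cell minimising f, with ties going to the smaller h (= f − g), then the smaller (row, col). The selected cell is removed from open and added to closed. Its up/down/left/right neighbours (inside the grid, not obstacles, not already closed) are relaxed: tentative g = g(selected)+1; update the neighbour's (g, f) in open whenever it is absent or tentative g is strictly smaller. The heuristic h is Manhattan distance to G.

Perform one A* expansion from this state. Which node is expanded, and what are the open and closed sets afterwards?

step 1: expand (0,1) (f=8, h=3) → closed; open now [(0,2) g=6 f=8, (1,2) g=5 f=8, (2,0) g=4 f=10, (2,2) g=4 f=8, (3,0) g=3 f=10, (3,2) g=3 f=8, (4,0) g=2 f=10, (4,2) g=2 f=8, (5,0) g=1 f=10, (5,2) g=1 f=8, (6,1) g=1 f=10]

expanded=(0,1); open=[(0,2) g=6 f=8, (1,2) g=5 f=8, (2,0) g=4 f=10, (2,2) g=4 f=8, (3,0) g=3 f=10, (3,2) g=3 f=8, (4,0) g=2 f=10, (4,2) g=2 f=8, (5,0) g=1 f=10, (5,2) g=1 f=8, (6,1) g=1 f=10]; closed=[(0,1), (1,1), (2,1), (3,1), (4,1), (5,1)]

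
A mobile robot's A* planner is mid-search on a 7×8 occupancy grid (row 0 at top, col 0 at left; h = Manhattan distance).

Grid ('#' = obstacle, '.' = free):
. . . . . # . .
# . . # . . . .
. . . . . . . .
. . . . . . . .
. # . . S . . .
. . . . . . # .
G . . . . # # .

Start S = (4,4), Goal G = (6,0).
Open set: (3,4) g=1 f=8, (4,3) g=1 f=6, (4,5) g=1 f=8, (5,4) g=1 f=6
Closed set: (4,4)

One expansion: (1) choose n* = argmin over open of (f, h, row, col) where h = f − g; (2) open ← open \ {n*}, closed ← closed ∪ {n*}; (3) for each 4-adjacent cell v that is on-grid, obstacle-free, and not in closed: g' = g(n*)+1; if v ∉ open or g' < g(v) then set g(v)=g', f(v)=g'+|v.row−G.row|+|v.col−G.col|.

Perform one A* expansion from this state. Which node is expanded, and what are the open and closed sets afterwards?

expanded=(4,3); open=[(3,3) g=2 f=8, (3,4) g=1 f=8, (4,2) g=2 f=6, (4,5) g=1 f=8, (5,3) g=2 f=6, (5,4) g=1 f=6]; closed=[(4,3), (4,4)]

step 1: expand (4,3) (f=6, h=5) → closed; open now [(3,3) g=2 f=8, (3,4) g=1 f=8, (4,2) g=2 f=6, (4,5) g=1 f=8, (5,3) g=2 f=6, (5,4) g=1 f=6]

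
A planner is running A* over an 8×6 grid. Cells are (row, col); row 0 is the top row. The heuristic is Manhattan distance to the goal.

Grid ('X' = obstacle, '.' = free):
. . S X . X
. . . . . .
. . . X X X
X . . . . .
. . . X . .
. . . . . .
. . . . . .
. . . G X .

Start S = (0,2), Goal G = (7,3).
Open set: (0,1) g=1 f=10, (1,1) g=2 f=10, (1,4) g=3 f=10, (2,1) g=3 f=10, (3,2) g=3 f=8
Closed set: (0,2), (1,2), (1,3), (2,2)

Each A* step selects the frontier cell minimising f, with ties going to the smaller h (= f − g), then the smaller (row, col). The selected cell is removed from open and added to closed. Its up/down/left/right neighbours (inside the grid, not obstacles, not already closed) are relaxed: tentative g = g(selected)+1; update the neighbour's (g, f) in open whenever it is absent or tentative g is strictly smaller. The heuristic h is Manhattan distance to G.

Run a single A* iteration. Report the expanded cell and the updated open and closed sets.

step 1: expand (3,2) (f=8, h=5) → closed; open now [(0,1) g=1 f=10, (1,1) g=2 f=10, (1,4) g=3 f=10, (2,1) g=3 f=10, (3,1) g=4 f=10, (3,3) g=4 f=8, (4,2) g=4 f=8]

expanded=(3,2); open=[(0,1) g=1 f=10, (1,1) g=2 f=10, (1,4) g=3 f=10, (2,1) g=3 f=10, (3,1) g=4 f=10, (3,3) g=4 f=8, (4,2) g=4 f=8]; closed=[(0,2), (1,2), (1,3), (2,2), (3,2)]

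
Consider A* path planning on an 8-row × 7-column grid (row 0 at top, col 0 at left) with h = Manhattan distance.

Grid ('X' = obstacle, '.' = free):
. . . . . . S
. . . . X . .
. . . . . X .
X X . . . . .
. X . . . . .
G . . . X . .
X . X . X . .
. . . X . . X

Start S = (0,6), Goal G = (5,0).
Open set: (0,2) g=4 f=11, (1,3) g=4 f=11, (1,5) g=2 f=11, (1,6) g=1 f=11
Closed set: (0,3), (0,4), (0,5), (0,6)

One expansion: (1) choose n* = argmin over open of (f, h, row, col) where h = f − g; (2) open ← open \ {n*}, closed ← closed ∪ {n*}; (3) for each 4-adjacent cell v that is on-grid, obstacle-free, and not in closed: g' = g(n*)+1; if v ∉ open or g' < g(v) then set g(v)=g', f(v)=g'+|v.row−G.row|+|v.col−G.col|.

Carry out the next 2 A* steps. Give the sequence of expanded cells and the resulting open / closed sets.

order=[(0,2) → (0,1)]; open=[(0,0) g=6 f=11, (1,1) g=6 f=11, (1,2) g=5 f=11, (1,3) g=4 f=11, (1,5) g=2 f=11, (1,6) g=1 f=11]; closed=[(0,1), (0,2), (0,3), (0,4), (0,5), (0,6)]

step 1: expand (0,2) (f=11, h=7) → closed; open now [(0,1) g=5 f=11, (1,2) g=5 f=11, (1,3) g=4 f=11, (1,5) g=2 f=11, (1,6) g=1 f=11]
step 2: expand (0,1) (f=11, h=6) → closed; open now [(0,0) g=6 f=11, (1,1) g=6 f=11, (1,2) g=5 f=11, (1,3) g=4 f=11, (1,5) g=2 f=11, (1,6) g=1 f=11]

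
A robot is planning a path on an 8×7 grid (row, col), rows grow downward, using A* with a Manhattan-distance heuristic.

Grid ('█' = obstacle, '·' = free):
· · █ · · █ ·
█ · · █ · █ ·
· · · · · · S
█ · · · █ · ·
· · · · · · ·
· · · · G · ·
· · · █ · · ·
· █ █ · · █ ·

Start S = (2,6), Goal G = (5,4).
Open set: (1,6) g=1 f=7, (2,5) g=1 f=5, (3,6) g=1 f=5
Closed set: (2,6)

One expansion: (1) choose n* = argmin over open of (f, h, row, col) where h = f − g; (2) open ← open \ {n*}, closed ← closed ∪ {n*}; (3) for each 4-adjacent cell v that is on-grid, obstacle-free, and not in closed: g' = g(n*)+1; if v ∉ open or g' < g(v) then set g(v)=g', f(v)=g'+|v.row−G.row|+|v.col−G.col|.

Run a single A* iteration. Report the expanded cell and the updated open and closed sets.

expanded=(2,5); open=[(1,6) g=1 f=7, (2,4) g=2 f=5, (3,5) g=2 f=5, (3,6) g=1 f=5]; closed=[(2,5), (2,6)]

step 1: expand (2,5) (f=5, h=4) → closed; open now [(1,6) g=1 f=7, (2,4) g=2 f=5, (3,5) g=2 f=5, (3,6) g=1 f=5]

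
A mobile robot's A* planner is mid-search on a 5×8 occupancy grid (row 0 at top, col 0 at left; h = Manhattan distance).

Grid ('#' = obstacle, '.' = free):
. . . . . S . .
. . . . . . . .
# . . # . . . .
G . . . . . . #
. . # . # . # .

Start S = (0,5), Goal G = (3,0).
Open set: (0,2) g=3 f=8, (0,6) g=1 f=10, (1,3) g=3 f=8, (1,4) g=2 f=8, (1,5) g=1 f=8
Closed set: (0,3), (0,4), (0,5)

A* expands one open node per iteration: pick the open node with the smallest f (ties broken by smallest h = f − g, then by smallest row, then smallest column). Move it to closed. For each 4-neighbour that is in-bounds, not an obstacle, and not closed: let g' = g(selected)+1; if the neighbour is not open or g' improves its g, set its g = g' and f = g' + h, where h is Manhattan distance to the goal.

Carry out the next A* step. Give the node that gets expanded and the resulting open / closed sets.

step 1: expand (0,2) (f=8, h=5) → closed; open now [(0,1) g=4 f=8, (0,6) g=1 f=10, (1,2) g=4 f=8, (1,3) g=3 f=8, (1,4) g=2 f=8, (1,5) g=1 f=8]

expanded=(0,2); open=[(0,1) g=4 f=8, (0,6) g=1 f=10, (1,2) g=4 f=8, (1,3) g=3 f=8, (1,4) g=2 f=8, (1,5) g=1 f=8]; closed=[(0,2), (0,3), (0,4), (0,5)]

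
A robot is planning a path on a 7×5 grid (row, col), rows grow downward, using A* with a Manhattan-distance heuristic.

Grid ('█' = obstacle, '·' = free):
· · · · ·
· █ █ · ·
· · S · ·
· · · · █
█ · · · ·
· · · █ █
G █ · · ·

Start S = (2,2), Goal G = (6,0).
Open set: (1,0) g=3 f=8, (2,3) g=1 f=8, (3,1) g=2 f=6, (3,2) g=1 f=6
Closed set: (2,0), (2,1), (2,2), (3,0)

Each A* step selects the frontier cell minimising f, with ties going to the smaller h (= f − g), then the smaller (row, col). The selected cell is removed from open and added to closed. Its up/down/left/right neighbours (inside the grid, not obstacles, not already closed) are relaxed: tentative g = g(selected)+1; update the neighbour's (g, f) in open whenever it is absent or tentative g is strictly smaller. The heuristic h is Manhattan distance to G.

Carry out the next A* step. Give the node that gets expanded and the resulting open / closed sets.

expanded=(3,1); open=[(1,0) g=3 f=8, (2,3) g=1 f=8, (3,2) g=1 f=6, (4,1) g=3 f=6]; closed=[(2,0), (2,1), (2,2), (3,0), (3,1)]

step 1: expand (3,1) (f=6, h=4) → closed; open now [(1,0) g=3 f=8, (2,3) g=1 f=8, (3,2) g=1 f=6, (4,1) g=3 f=6]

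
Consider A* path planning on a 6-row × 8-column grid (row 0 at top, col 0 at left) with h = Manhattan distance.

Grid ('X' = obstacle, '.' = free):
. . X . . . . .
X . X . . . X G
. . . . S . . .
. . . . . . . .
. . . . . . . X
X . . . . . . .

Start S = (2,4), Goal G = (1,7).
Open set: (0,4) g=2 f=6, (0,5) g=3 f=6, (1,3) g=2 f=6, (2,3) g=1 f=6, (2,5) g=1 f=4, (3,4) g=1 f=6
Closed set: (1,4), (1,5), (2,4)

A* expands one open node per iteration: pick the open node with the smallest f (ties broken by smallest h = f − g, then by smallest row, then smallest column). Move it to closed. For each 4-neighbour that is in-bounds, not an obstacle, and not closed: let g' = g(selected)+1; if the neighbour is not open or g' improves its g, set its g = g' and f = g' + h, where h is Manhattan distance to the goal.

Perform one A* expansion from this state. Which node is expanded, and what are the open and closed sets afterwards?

step 1: expand (2,5) (f=4, h=3) → closed; open now [(0,4) g=2 f=6, (0,5) g=3 f=6, (1,3) g=2 f=6, (2,3) g=1 f=6, (2,6) g=2 f=4, (3,4) g=1 f=6, (3,5) g=2 f=6]

expanded=(2,5); open=[(0,4) g=2 f=6, (0,5) g=3 f=6, (1,3) g=2 f=6, (2,3) g=1 f=6, (2,6) g=2 f=4, (3,4) g=1 f=6, (3,5) g=2 f=6]; closed=[(1,4), (1,5), (2,4), (2,5)]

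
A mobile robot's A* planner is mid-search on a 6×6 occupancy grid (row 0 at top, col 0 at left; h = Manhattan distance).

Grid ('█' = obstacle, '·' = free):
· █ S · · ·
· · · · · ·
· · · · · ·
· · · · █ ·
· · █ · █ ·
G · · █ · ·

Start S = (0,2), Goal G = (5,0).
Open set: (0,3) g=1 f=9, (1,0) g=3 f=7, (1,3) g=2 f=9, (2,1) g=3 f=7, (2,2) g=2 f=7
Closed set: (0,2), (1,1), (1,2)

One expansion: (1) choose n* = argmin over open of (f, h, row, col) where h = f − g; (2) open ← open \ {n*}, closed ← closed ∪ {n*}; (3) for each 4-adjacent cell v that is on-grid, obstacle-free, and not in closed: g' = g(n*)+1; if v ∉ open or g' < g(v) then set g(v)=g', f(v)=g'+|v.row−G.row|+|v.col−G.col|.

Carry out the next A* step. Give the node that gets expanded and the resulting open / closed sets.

step 1: expand (1,0) (f=7, h=4) → closed; open now [(0,0) g=4 f=9, (0,3) g=1 f=9, (1,3) g=2 f=9, (2,0) g=4 f=7, (2,1) g=3 f=7, (2,2) g=2 f=7]

expanded=(1,0); open=[(0,0) g=4 f=9, (0,3) g=1 f=9, (1,3) g=2 f=9, (2,0) g=4 f=7, (2,1) g=3 f=7, (2,2) g=2 f=7]; closed=[(0,2), (1,0), (1,1), (1,2)]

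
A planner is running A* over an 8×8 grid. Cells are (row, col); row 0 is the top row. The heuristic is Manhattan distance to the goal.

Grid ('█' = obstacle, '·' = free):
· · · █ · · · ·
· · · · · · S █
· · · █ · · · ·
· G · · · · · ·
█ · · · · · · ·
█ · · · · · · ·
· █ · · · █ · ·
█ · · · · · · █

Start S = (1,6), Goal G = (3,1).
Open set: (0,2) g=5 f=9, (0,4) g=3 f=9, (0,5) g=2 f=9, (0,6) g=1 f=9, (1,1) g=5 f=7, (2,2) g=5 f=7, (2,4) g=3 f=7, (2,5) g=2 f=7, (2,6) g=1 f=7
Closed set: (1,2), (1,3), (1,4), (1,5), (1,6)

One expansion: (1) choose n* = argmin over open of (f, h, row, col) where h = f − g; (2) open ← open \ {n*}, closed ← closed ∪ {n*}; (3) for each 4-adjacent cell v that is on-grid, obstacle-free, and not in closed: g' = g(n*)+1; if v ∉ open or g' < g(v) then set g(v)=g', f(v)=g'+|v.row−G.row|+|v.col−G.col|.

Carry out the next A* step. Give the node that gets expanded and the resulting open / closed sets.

expanded=(1,1); open=[(0,1) g=6 f=9, (0,2) g=5 f=9, (0,4) g=3 f=9, (0,5) g=2 f=9, (0,6) g=1 f=9, (1,0) g=6 f=9, (2,1) g=6 f=7, (2,2) g=5 f=7, (2,4) g=3 f=7, (2,5) g=2 f=7, (2,6) g=1 f=7]; closed=[(1,1), (1,2), (1,3), (1,4), (1,5), (1,6)]

step 1: expand (1,1) (f=7, h=2) → closed; open now [(0,1) g=6 f=9, (0,2) g=5 f=9, (0,4) g=3 f=9, (0,5) g=2 f=9, (0,6) g=1 f=9, (1,0) g=6 f=9, (2,1) g=6 f=7, (2,2) g=5 f=7, (2,4) g=3 f=7, (2,5) g=2 f=7, (2,6) g=1 f=7]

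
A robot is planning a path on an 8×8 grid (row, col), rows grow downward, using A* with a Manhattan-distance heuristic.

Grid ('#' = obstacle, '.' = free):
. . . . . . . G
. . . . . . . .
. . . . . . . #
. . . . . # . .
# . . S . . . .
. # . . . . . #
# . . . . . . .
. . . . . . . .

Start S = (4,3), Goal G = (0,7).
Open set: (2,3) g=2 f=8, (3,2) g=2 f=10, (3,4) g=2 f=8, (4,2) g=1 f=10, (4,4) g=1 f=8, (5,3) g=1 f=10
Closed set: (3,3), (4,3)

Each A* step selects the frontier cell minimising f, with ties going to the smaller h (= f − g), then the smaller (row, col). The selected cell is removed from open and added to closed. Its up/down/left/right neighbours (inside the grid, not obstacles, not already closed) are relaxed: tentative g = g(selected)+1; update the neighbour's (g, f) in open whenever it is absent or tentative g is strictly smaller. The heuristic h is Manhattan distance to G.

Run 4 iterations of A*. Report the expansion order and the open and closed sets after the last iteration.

step 1: expand (2,3) (f=8, h=6) → closed; open now [(1,3) g=3 f=8, (2,2) g=3 f=10, (2,4) g=3 f=8, (3,2) g=2 f=10, (3,4) g=2 f=8, (4,2) g=1 f=10, (4,4) g=1 f=8, (5,3) g=1 f=10]
step 2: expand (1,3) (f=8, h=5) → closed; open now [(0,3) g=4 f=8, (1,2) g=4 f=10, (1,4) g=4 f=8, (2,2) g=3 f=10, (2,4) g=3 f=8, (3,2) g=2 f=10, (3,4) g=2 f=8, (4,2) g=1 f=10, (4,4) g=1 f=8, (5,3) g=1 f=10]
step 3: expand (0,3) (f=8, h=4) → closed; open now [(0,2) g=5 f=10, (0,4) g=5 f=8, (1,2) g=4 f=10, (1,4) g=4 f=8, (2,2) g=3 f=10, (2,4) g=3 f=8, (3,2) g=2 f=10, (3,4) g=2 f=8, (4,2) g=1 f=10, (4,4) g=1 f=8, (5,3) g=1 f=10]
step 4: expand (0,4) (f=8, h=3) → closed; open now [(0,2) g=5 f=10, (0,5) g=6 f=8, (1,2) g=4 f=10, (1,4) g=4 f=8, (2,2) g=3 f=10, (2,4) g=3 f=8, (3,2) g=2 f=10, (3,4) g=2 f=8, (4,2) g=1 f=10, (4,4) g=1 f=8, (5,3) g=1 f=10]

order=[(2,3) → (1,3) → (0,3) → (0,4)]; open=[(0,2) g=5 f=10, (0,5) g=6 f=8, (1,2) g=4 f=10, (1,4) g=4 f=8, (2,2) g=3 f=10, (2,4) g=3 f=8, (3,2) g=2 f=10, (3,4) g=2 f=8, (4,2) g=1 f=10, (4,4) g=1 f=8, (5,3) g=1 f=10]; closed=[(0,3), (0,4), (1,3), (2,3), (3,3), (4,3)]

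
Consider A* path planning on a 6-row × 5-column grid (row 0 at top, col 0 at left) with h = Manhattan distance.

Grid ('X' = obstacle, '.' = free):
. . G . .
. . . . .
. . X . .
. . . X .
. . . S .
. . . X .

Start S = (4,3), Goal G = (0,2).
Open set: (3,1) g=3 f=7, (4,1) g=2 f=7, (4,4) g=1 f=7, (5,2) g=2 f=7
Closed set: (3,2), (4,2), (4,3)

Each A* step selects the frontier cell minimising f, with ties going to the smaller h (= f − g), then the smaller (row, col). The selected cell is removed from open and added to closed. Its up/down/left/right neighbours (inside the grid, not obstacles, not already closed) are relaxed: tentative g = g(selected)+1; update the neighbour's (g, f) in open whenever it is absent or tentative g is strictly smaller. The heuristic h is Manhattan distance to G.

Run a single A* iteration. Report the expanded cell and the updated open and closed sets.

step 1: expand (3,1) (f=7, h=4) → closed; open now [(2,1) g=4 f=7, (3,0) g=4 f=9, (4,1) g=2 f=7, (4,4) g=1 f=7, (5,2) g=2 f=7]

expanded=(3,1); open=[(2,1) g=4 f=7, (3,0) g=4 f=9, (4,1) g=2 f=7, (4,4) g=1 f=7, (5,2) g=2 f=7]; closed=[(3,1), (3,2), (4,2), (4,3)]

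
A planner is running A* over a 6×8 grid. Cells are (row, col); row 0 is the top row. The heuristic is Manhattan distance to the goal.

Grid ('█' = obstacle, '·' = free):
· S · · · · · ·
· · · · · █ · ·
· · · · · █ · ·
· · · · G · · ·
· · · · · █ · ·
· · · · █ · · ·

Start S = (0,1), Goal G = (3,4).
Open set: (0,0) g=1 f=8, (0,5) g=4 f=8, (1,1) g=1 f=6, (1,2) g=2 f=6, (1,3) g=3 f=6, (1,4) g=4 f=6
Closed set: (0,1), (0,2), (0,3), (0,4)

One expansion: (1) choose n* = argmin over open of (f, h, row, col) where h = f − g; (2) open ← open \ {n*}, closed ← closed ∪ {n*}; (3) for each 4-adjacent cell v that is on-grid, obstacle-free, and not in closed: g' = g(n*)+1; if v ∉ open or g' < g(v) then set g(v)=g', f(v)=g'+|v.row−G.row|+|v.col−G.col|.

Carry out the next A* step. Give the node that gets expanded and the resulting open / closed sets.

step 1: expand (1,4) (f=6, h=2) → closed; open now [(0,0) g=1 f=8, (0,5) g=4 f=8, (1,1) g=1 f=6, (1,2) g=2 f=6, (1,3) g=3 f=6, (2,4) g=5 f=6]

expanded=(1,4); open=[(0,0) g=1 f=8, (0,5) g=4 f=8, (1,1) g=1 f=6, (1,2) g=2 f=6, (1,3) g=3 f=6, (2,4) g=5 f=6]; closed=[(0,1), (0,2), (0,3), (0,4), (1,4)]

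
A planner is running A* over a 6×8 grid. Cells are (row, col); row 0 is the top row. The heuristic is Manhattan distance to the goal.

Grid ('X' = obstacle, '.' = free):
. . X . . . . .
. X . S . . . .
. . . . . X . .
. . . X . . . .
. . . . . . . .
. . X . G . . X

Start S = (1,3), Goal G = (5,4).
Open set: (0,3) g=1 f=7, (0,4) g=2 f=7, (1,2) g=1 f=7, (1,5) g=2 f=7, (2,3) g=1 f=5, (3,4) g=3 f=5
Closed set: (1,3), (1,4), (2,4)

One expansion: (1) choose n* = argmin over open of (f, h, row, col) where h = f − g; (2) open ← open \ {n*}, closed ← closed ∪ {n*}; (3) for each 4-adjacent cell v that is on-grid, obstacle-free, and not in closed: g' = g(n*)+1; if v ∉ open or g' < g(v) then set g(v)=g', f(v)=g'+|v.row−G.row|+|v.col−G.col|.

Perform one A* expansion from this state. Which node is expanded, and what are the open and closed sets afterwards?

expanded=(3,4); open=[(0,3) g=1 f=7, (0,4) g=2 f=7, (1,2) g=1 f=7, (1,5) g=2 f=7, (2,3) g=1 f=5, (3,5) g=4 f=7, (4,4) g=4 f=5]; closed=[(1,3), (1,4), (2,4), (3,4)]

step 1: expand (3,4) (f=5, h=2) → closed; open now [(0,3) g=1 f=7, (0,4) g=2 f=7, (1,2) g=1 f=7, (1,5) g=2 f=7, (2,3) g=1 f=5, (3,5) g=4 f=7, (4,4) g=4 f=5]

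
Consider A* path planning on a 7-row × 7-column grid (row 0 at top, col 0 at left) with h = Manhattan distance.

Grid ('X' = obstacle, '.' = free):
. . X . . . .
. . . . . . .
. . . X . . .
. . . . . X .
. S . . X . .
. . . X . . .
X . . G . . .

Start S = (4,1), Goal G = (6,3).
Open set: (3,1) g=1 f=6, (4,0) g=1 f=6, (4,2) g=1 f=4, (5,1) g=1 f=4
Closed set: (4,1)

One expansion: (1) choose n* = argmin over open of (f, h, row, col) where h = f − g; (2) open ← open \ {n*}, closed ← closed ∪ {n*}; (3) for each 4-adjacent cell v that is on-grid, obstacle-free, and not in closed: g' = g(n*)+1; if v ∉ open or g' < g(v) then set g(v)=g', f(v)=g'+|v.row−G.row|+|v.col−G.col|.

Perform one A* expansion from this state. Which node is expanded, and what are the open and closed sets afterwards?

step 1: expand (4,2) (f=4, h=3) → closed; open now [(3,1) g=1 f=6, (3,2) g=2 f=6, (4,0) g=1 f=6, (4,3) g=2 f=4, (5,1) g=1 f=4, (5,2) g=2 f=4]

expanded=(4,2); open=[(3,1) g=1 f=6, (3,2) g=2 f=6, (4,0) g=1 f=6, (4,3) g=2 f=4, (5,1) g=1 f=4, (5,2) g=2 f=4]; closed=[(4,1), (4,2)]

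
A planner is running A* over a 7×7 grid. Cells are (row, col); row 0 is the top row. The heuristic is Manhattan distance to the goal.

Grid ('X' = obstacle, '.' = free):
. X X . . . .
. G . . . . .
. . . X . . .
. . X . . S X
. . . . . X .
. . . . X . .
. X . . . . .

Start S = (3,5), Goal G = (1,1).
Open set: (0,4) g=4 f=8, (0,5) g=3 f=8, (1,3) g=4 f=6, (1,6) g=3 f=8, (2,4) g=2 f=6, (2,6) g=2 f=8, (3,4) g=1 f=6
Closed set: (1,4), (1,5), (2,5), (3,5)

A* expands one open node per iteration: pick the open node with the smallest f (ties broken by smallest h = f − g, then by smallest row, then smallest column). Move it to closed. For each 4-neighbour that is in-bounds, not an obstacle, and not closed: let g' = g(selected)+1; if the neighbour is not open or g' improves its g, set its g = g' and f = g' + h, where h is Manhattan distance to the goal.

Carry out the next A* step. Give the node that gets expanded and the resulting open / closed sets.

step 1: expand (1,3) (f=6, h=2) → closed; open now [(0,3) g=5 f=8, (0,4) g=4 f=8, (0,5) g=3 f=8, (1,2) g=5 f=6, (1,6) g=3 f=8, (2,4) g=2 f=6, (2,6) g=2 f=8, (3,4) g=1 f=6]

expanded=(1,3); open=[(0,3) g=5 f=8, (0,4) g=4 f=8, (0,5) g=3 f=8, (1,2) g=5 f=6, (1,6) g=3 f=8, (2,4) g=2 f=6, (2,6) g=2 f=8, (3,4) g=1 f=6]; closed=[(1,3), (1,4), (1,5), (2,5), (3,5)]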